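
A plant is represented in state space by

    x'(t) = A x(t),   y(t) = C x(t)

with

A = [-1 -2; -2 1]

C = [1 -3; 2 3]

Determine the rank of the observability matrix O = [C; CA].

2

CA = [[5, -5], [-8, -1]]
Observability matrix O = [C; CA] = [[1, -3], [2, 3], [5, -5], [-8, -1]]
Take the 2×2 submatrix of O formed by rows 1, 2: [[1, -3], [2, 3]]. Its determinant is 1·3 - (-3)·2 = 3 - (-6) = 9 ≠ 0.
So rank(O) ≥ 2; since O has 2 columns, rank(O) = 2.
rank(O) = 2 = n, so the pair (A, C) is completely observable.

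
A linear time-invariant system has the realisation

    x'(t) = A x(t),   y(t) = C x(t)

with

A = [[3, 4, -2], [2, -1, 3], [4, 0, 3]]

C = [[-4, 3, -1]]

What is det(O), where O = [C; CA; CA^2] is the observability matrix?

-1132

CA = [[-10, -19, 14]]
CA^2 = [[-12, -21, 5]]
Observability matrix O = [C; CA; CA^2] = [[-4, 3, -1], [-10, -19, 14], [-12, -21, 5]]
Expanding along the first row, det(O) = (-4)·((-19)·5 - 14·(-21)) - 3·((-10)·5 - 14·(-12)) + (-1)·((-10)·(-21) - (-19)·(-12)) = (-4)·199 - 3·118 + (-1)·(-18) = -1132
Since det(O) ≠ 0, rank(O) = 3 and the system is completely observable.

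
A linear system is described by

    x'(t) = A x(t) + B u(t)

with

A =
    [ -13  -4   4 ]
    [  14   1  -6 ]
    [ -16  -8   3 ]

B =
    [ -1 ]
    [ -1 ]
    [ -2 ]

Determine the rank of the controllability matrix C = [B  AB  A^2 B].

2

AB = [[9], [-3], [18]]
A^2B = [[-33], [15], [-66]]
Controllability matrix C = [B  AB  A^2B] = [[-1, 9, -33], [-1, -3, 15], [-2, 18, -66]]
The rows r1, r2, r3 of C are linearly dependent: -2·r1 + r3 = 0 (check each entry), so rank(C) ≤ 2.
The 2×2 minor from rows 1, 2, columns 1, 2 is (-1)·(-3) - 9·(-1) = 3 - (-9) = 12 ≠ 0, so rank(C) = 2.
rank(C) = 2 < n = 3, so the pair (A, B) is not completely controllable.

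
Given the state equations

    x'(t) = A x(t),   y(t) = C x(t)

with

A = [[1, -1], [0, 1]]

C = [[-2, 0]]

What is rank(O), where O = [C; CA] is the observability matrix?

2

CA = [[-2, 2]]
Observability matrix O = [C; CA] = [[-2, 0], [-2, 2]]
det(O) = (-2)·2 - 0·(-2) = -4 - 0 = -4 ≠ 0, so rank(O) = 2.
rank(O) = 2 = n, so the pair (A, C) is completely observable.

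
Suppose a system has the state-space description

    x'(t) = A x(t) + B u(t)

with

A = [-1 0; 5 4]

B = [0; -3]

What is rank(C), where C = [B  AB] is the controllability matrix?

AB = [[0], [-12]]
Controllability matrix C = [B  AB] = [[0, 0], [-3, -12]]
Every column of C is a scalar multiple of column 1 = [0, -3] (multipliers 1, 4), so the columns span a one-dimensional space.
C ≠ 0, hence rank(C) = 1.
rank(C) = 1 < n = 2, so the pair (A, B) is not completely controllable.

1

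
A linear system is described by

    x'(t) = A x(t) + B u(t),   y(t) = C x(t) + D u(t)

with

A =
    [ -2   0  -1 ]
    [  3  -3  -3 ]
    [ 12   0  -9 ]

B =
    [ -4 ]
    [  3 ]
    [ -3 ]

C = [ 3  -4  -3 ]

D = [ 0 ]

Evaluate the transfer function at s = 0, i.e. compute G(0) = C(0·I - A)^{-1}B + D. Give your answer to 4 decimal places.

G(0) = C(-A)^{-1}B + D = -C A^{-1} B + D.
det A = -90, so A^{-1} = (1/-90)·adj(A) = [[-3/10, 0, 1/30], [1/10, -1/3, 1/10], [-2/5, 0, -1/15]]
A^{-1} B = [11/10, -17/10, 9/5]^T
C A^{-1} B = 47/10
G(0) = D - C A^{-1} B = 0 - (47/10) = -47/10 ≈ -4.7000

-4.7000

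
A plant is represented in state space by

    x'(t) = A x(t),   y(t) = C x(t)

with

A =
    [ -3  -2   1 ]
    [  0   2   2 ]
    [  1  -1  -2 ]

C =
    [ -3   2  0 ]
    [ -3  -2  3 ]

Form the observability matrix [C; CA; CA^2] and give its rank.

CA = [[9, 10, 1], [12, -1, -13]]
CA^2 = [[-26, 1, 27], [-49, -13, 36]]
Observability matrix O = [C; CA; CA^2] = [[-3, 2, 0], [-3, -2, 3], [9, 10, 1], [12, -1, -13], [-26, 1, 27], [-49, -13, 36]]
Take the 3×3 submatrix of O formed by rows 1, 2, 3: [[-3, 2, 0], [-3, -2, 3], [9, 10, 1]]. Its determinant is (-3)·((-2)·1 - 3·10) - 2·((-3)·1 - 3·9) + 0·((-3)·10 - (-2)·9) = (-3)·(-32) - 2·(-30) + 0·(-12) = 156 ≠ 0.
So rank(O) ≥ 3; since O has 3 columns, rank(O) = 3.
rank(O) = 3 = n, so the pair (A, C) is completely observable.

3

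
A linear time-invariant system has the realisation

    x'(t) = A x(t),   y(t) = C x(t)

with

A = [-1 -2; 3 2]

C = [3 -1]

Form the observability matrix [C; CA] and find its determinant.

-30

CA = [[-6, -8]]
Observability matrix O = [C; CA] = [[3, -1], [-6, -8]]
det(O) = 3·(-8) - (-1)·(-6) = -24 - 6 = -30
Since det(O) ≠ 0, rank(O) = 2 and the system is completely observable.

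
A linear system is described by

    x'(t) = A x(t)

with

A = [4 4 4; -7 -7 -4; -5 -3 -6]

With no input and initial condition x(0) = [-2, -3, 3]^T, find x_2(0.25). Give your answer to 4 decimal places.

det(sI - A) = s^3 - (tr A)s^2 + (M11 + M22 + M33)s - det A, where Mii is the 2×2 principal minor of A obtained by deleting row i and column i.
tr A = 4 + (-7) + (-6) = -9; M11 = (-7)·(-6) - (-4)·(-3) = 42 - 12 = 30; M22 = 4·(-6) - 4·(-5) = -24 - (-20) = -4; M33 = 4·(-7) - 4·(-7) = -28 - (-28) = 0; sum of minors = 26.
det A = 4·((-7)·(-6) - (-4)·(-3)) - 4·((-7)·(-6) - (-4)·(-5)) + 4·((-7)·(-3) - (-7)·(-5)) = 4·30 - 4·22 + 4·(-14) = -24.
So p(s) = det(sI - A) = s^3 + 9s^2 + 26s + 24.
Rational-root test: any integer root divides 24. Testing small divisors, s = -2 works: p(-2) = -8 + 36 + (-52) + 24 = 0, so (s + 2) is a factor.
Dividing, p(s) = (s + 2)(s^2 + 7s + 12).
Factor s^2 + 7s + 12: two numbers with sum -7 and product 12 are -3 and -4, so s^2 + 7s + 12 = (s + 3)(s + 4).
Hence p(s) = (s + 2) (s + 3) (s + 4), with roots -4, -3, -2.
The eigenvalues -4, -3, -2 are distinct and real, so A is diagonalisable and x(t) = e^{At} x(0) = V diag(e^{λ_i t}) V^{-1} x(0), where the columns of V are the eigenvectors.
λ = -4: A - (-4)I = [[8, 4, 4], [-7, -3, -4], [-5, -3, -2]]. v must be orthogonal to every row; (row 1) × (row 2) = [-4, 4, 4], so take v_1 = [-1, 1, 1]^T.
λ = -3: A - (-3)I = [[7, 4, 4], [-7, -4, -4], [-5, -3, -3]]. v must be orthogonal to every row; (row 1) × (row 3) = [0, 1, -1], so take v_2 = [0, -1, 1]^T.
λ = -2: A - (-2)I = [[6, 4, 4], [-7, -5, -4], [-5, -3, -4]]. v must be orthogonal to every row; (row 1) × (row 2) = [4, -4, -2], so take v_3 = [-2, 2, 1]^T.
V = [v_1 v_2 v_3] = [[-1, 0, -2], [1, -1, 2], [1, 1, 1]] has det V = -1, so V^{-1} = adj(V)/det V = [[3, 2, 2], [-1, -1, 0], [-2, -1, -1]].
Modal coordinates z(0) = V^{-1} x(0): 3·(-2) + 2·(-3) + 2·3 = -6; (-1)·(-2) + (-1)·(-3) + 0·3 = 5; (-2)·(-2) + (-1)·(-3) + (-1)·3 = 4; so z(0) = [-6, 5, 4]^T.
x_2(t) = Σ_i (v_i)_2 · z_i(0) · e^{λ_i t} (row 2 of V times the modal terms).
x_2(0.25) = 1·(-6)·e^{-4·0.25} + (-1)·5·e^{-3·0.25} + 2·4·e^{-2·0.25} = (-6)·0.367879 + (-5)·0.472367 + 8·0.606531 = 0.2831.

0.2831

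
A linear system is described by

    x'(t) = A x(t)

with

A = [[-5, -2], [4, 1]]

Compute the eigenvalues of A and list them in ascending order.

-3, -1

det(sI - A) = s^2 - (tr A)s + det A, with tr A = (-5) + 1 = -4 and det A = (-5)·1 - (-2)·4 = -5 - (-8) = 3.
So p(s) = det(sI - A) = s^2 + 4s + 3.
Factor s^2 + 4s + 3: two numbers with sum -4 and product 3 are -1 and -3, so s^2 + 4s + 3 = (s + 1)(s + 3).
Hence p(s) = (s + 1) (s + 3), with roots -3, -1.
All eigenvalues have negative real part, so the system is asymptotically stable.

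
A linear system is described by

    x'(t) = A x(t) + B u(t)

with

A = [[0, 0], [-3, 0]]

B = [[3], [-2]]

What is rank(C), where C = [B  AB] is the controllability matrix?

AB = [[0], [-9]]
Controllability matrix C = [B  AB] = [[3, 0], [-2, -9]]
det(C) = 3·(-9) - 0·(-2) = -27 - 0 = -27 ≠ 0, so rank(C) = 2.
rank(C) = 2 = n, so the pair (A, B) is completely controllable.

2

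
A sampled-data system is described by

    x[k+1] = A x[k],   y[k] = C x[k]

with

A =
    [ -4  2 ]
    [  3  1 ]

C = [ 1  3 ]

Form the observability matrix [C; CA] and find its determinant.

-10

CA = [[5, 5]]
Observability matrix O = [C; CA] = [[1, 3], [5, 5]]
det(O) = 1·5 - 3·5 = 5 - 15 = -10
Since det(O) ≠ 0, rank(O) = 2 and the system is completely observable.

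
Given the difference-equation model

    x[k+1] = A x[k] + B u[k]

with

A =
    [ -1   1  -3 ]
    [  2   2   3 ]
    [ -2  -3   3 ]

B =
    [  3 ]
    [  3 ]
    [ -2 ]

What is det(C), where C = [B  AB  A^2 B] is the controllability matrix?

-5202

AB = [[6], [6], [-21]]
A^2B = [[63], [-39], [-93]]
Controllability matrix C = [B  AB  A^2B] = [[3, 6, 63], [3, 6, -39], [-2, -21, -93]]
Expanding along the first row, det(C) = 3·(6·(-93) - (-39)·(-21)) - 6·(3·(-93) - (-39)·(-2)) + 63·(3·(-21) - 6·(-2)) = 3·(-1377) - 6·(-357) + 63·(-51) = -5202
Since det(C) ≠ 0, rank(C) = 3 and the system is completely controllable.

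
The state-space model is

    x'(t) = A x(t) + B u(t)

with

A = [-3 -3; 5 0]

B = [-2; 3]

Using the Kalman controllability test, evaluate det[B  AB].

29

AB = [[-3], [-10]]
Controllability matrix C = [B  AB] = [[-2, -3], [3, -10]]
det(C) = (-2)·(-10) - (-3)·3 = 20 - (-9) = 29
Since det(C) ≠ 0, rank(C) = 2 and the system is completely controllable.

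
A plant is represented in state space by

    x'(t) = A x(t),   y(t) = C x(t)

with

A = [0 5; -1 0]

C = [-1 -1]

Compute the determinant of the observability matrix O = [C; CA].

6

CA = [[1, -5]]
Observability matrix O = [C; CA] = [[-1, -1], [1, -5]]
det(O) = (-1)·(-5) - (-1)·1 = 5 - (-1) = 6
Since det(O) ≠ 0, rank(O) = 2 and the system is completely observable.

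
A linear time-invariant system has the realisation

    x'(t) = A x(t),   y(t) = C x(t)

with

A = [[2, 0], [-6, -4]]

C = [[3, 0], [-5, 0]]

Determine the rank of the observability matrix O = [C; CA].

CA = [[6, 0], [-10, 0]]
Observability matrix O = [C; CA] = [[3, 0], [-5, 0], [6, 0], [-10, 0]]
Every row of O is a scalar multiple of row 1 = [3, 0] (multipliers 1, -5/3, 2, -10/3), so the rows span a one-dimensional space.
O ≠ 0, hence rank(O) = 1.
rank(O) = 1 < n = 2, so the pair (A, C) is not completely observable.

1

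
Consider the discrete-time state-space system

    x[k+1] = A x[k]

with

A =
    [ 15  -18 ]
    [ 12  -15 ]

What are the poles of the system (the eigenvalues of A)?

-3, 3

det(zI - A) = z^2 - (tr A)z + det A, with tr A = 15 + (-15) = 0 and det A = 15·(-15) - (-18)·12 = -225 - (-216) = -9.
So p(z) = det(zI - A) = z^2 - 9.
Factor z^2 - 9: two numbers with sum 0 and product -9 are 3 and -3, so z^2 - 9 = (z - 3)(z + 3).
Hence p(z) = (z - 3) (z + 3), with roots -3, 3.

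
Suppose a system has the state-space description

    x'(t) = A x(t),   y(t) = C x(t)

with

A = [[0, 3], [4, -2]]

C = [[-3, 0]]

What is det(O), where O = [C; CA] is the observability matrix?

27

CA = [[0, -9]]
Observability matrix O = [C; CA] = [[-3, 0], [0, -9]]
det(O) = (-3)·(-9) - 0·0 = 27 - 0 = 27
Since det(O) ≠ 0, rank(O) = 2 and the system is completely observable.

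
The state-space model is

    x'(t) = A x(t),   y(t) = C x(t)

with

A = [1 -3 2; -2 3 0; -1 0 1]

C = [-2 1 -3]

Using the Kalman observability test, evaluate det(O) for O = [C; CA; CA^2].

CA = [[-1, 9, -7]]
CA^2 = [[-12, 30, -9]]
Observability matrix O = [C; CA; CA^2] = [[-2, 1, -3], [-1, 9, -7], [-12, 30, -9]]
Expanding along the first row, det(O) = (-2)·(9·(-9) - (-7)·30) - 1·((-1)·(-9) - (-7)·(-12)) + (-3)·((-1)·30 - 9·(-12)) = (-2)·129 - 1·(-75) + (-3)·78 = -417
Since det(O) ≠ 0, rank(O) = 3 and the system is completely observable.

-417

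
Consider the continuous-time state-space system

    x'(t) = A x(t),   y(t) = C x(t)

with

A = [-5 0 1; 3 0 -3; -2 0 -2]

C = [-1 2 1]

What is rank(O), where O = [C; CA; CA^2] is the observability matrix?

2

CA = [[9, 0, -9]]
CA^2 = [[-27, 0, 27]]
Observability matrix O = [C; CA; CA^2] = [[-1, 2, 1], [9, 0, -9], [-27, 0, 27]]
The columns c1, c2, c3 of O are linearly dependent: c1 + c3 = 0 (check each entry), so rank(O) ≤ 2.
The 2×2 minor from rows 1, 2, columns 1, 2 is (-1)·0 - 2·9 = 0 - 18 = -18 ≠ 0, so rank(O) = 2.
rank(O) = 2 < n = 3, so the pair (A, C) is not completely observable.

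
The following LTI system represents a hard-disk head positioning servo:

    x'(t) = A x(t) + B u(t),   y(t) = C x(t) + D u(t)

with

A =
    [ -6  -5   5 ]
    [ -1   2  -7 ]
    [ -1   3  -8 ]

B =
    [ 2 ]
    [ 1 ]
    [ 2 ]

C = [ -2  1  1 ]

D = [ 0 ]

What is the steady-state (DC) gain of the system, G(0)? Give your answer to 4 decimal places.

G(0) = C(-A)^{-1}B + D = -C A^{-1} B + D.
det A = -30, so A^{-1} = (1/-30)·adj(A) = [[-1/6, 5/6, -5/6], [1/30, -53/30, 47/30], [1/30, -23/30, 17/30]]
A^{-1} B = [-7/6, 43/30, 13/30]^T
C A^{-1} B = 21/5
G(0) = D - C A^{-1} B = 0 - (21/5) = -21/5 ≈ -4.2000

-4.2000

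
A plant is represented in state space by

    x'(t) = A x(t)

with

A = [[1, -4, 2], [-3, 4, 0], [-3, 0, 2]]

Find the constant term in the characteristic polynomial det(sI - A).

-8

Expand det(sI - A) for the 3×3 matrix.
p(s) = s^3 - 7s^2 + 8s - 8.
(Check: constant term = det(-A) = (-1)^3 det A = -8; coefficient of s^2 = -tr A = -7.)
The constant term is -8.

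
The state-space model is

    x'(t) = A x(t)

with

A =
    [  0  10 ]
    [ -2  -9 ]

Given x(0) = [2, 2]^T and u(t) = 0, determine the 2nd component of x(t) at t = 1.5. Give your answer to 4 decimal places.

det(sI - A) = s^2 - (tr A)s + det A, with tr A = 0 + (-9) = -9 and det A = 0·(-9) - 10·(-2) = 0 - (-20) = 20.
So p(s) = det(sI - A) = s^2 + 9s + 20.
Factor s^2 + 9s + 20: two numbers with sum -9 and product 20 are -4 and -5, so s^2 + 9s + 20 = (s + 4)(s + 5).
Hence p(s) = (s + 4) (s + 5), with roots -5, -4.
The eigenvalues -5, -4 are distinct and real, so A is diagonalisable and x(t) = e^{At} x(0) = V diag(e^{λ_i t}) V^{-1} x(0), where the columns of V are the eigenvectors.
λ = -5: A - (-5)I = [[5, 10], [-2, -4]]. Row 1 gives 5·v1 + 10·v2 = 0, so take v_1 = [2, -1]^T.
λ = -4: A - (-4)I = [[4, 10], [-2, -5]]. Row 1 gives 4·v1 + 10·v2 = 0, so take v_2 = [-5, 2]^T.
V = [v_1 v_2] = [[2, -5], [-1, 2]] has det V = -1, so V^{-1} = adj(V)/det V = [[-2, -5], [-1, -2]].
Modal coordinates z(0) = V^{-1} x(0): (-2)·2 + (-5)·2 = -14; (-1)·2 + (-2)·2 = -6; so z(0) = [-14, -6]^T.
x_2(t) = Σ_i (v_i)_2 · z_i(0) · e^{λ_i t} (row 2 of V times the modal terms).
x_2(1.5) = (-1)·(-14)·e^{-5·1.5} + 2·(-6)·e^{-4·1.5} = 14·0.000553 + (-12)·0.002479 = -0.0220.

-0.0220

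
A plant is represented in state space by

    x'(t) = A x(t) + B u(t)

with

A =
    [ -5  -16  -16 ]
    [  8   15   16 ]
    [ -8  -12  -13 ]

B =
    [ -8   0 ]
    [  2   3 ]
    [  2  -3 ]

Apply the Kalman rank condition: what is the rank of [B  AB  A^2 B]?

AB = [[-24, 0], [-2, -3], [14, 3]]
A^2B = [[-72, 0], [2, 3], [34, -3]]
Controllability matrix C = [B  AB  A^2B] = [[-8, 0, -24, 0, -72, 0], [2, 3, -2, -3, 2, 3], [2, -3, 14, 3, 34, -3]]
The rows r1, r2, r3 of C are linearly dependent: r1 + 2·r2 + 2·r3 = 0 (check each entry), so rank(C) ≤ 2.
The 2×2 minor from rows 1, 2, columns 1, 2 is (-8)·3 - 0·2 = -24 - 0 = -24 ≠ 0, so rank(C) = 2.
rank(C) = 2 < n = 3, so the pair (A, B) is not completely controllable.

2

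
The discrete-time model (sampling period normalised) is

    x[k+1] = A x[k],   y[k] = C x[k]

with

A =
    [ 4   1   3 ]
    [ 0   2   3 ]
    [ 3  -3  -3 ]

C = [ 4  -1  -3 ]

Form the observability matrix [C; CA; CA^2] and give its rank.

CA = [[7, 11, 18]]
CA^2 = [[82, -25, 0]]
Observability matrix O = [C; CA; CA^2] = [[4, -1, -3], [7, 11, 18], [82, -25, 0]]
det(O) = 4·(11·0 - 18·(-25)) - (-1)·(7·0 - 18·82) + (-3)·(7·(-25) - 11·82) = 4·450 - (-1)·(-1476) + (-3)·(-1077) = 3555 ≠ 0, so rank(O) = 3.
rank(O) = 3 = n, so the pair (A, C) is completely observable.

3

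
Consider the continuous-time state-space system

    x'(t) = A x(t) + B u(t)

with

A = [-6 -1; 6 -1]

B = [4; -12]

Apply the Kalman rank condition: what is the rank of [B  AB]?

1

AB = [[-12], [36]]
Controllability matrix C = [B  AB] = [[4, -12], [-12, 36]]
Every column of C is a scalar multiple of column 1 = [4, -12] (multipliers 1, -3), so the columns span a one-dimensional space.
C ≠ 0, hence rank(C) = 1.
rank(C) = 1 < n = 2, so the pair (A, B) is not completely controllable.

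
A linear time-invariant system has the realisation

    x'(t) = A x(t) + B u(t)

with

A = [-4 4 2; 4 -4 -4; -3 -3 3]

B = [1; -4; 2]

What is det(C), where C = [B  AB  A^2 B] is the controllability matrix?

AB = [[-16], [12], [15]]
A^2B = [[142], [-172], [57]]
Controllability matrix C = [B  AB  A^2B] = [[1, -16, 142], [-4, 12, -172], [2, 15, 57]]
Expanding along the first row, det(C) = 1·(12·57 - (-172)·15) - (-16)·((-4)·57 - (-172)·2) + 142·((-4)·15 - 12·2) = 1·3264 - (-16)·116 + 142·(-84) = -6808
Since det(C) ≠ 0, rank(C) = 3 and the system is completely controllable.

-6808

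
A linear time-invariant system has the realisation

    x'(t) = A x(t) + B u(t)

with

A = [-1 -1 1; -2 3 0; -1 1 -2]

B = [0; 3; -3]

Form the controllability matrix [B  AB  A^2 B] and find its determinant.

AB = [[-6], [9], [9]]
A^2B = [[6], [39], [-3]]
Controllability matrix C = [B  AB  A^2B] = [[0, -6, 6], [3, 9, 39], [-3, 9, -3]]
Expanding along the first row, det(C) = 0·(9·(-3) - 39·9) - (-6)·(3·(-3) - 39·(-3)) + 6·(3·9 - 9·(-3)) = 0·(-378) - (-6)·108 + 6·54 = 972
Since det(C) ≠ 0, rank(C) = 3 and the system is completely controllable.

972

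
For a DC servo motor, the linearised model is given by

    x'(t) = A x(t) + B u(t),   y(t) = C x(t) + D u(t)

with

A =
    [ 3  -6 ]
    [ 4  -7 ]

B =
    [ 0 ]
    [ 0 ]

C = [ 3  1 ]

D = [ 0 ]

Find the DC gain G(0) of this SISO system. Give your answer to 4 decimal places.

0.0000

G(0) = C(-A)^{-1}B + D = -C A^{-1} B + D.
det A = 3, so A^{-1} = (1/3)·adj(A) = [[-7/3, 2], [-4/3, 1]]
A^{-1} B = [0, 0]^T
C A^{-1} B = 0
G(0) = D - C A^{-1} B = 0 - (0) = 0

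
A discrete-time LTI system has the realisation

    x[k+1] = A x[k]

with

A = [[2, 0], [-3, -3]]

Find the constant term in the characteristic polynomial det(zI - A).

-6

For a 2×2 matrix, det(zI - A) = z^2 - (tr A)z + det A.
tr A = -1, det A = -6.
So p(z) = z^2 + z - 6.
The constant term is -6.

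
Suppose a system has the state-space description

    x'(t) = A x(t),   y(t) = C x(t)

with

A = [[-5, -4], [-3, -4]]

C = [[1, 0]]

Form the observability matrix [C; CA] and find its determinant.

CA = [[-5, -4]]
Observability matrix O = [C; CA] = [[1, 0], [-5, -4]]
det(O) = 1·(-4) - 0·(-5) = -4 - 0 = -4
Since det(O) ≠ 0, rank(O) = 2 and the system is completely observable.

-4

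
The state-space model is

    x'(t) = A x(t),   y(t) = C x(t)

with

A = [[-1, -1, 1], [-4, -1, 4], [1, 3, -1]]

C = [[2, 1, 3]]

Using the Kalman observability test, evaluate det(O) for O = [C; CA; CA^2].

450

CA = [[-3, 6, 3]]
CA^2 = [[-18, 6, 18]]
Observability matrix O = [C; CA; CA^2] = [[2, 1, 3], [-3, 6, 3], [-18, 6, 18]]
Expanding along the first row, det(O) = 2·(6·18 - 3·6) - 1·((-3)·18 - 3·(-18)) + 3·((-3)·6 - 6·(-18)) = 2·90 - 1·0 + 3·90 = 450
Since det(O) ≠ 0, rank(O) = 3 and the system is completely observable.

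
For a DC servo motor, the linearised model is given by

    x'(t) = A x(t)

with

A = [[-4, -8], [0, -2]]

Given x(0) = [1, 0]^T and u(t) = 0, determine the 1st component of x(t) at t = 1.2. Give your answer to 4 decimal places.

0.0082

det(sI - A) = s^2 - (tr A)s + det A, with tr A = (-4) + (-2) = -6 and det A = (-4)·(-2) - (-8)·0 = 8 - 0 = 8.
So p(s) = det(sI - A) = s^2 + 6s + 8.
Factor s^2 + 6s + 8: two numbers with sum -6 and product 8 are -2 and -4, so s^2 + 6s + 8 = (s + 2)(s + 4).
Hence p(s) = (s + 2) (s + 4), with roots -4, -2.
The eigenvalues -4, -2 are distinct and real, so A is diagonalisable and x(t) = e^{At} x(0) = V diag(e^{λ_i t}) V^{-1} x(0), where the columns of V are the eigenvectors.
λ = -4: A - (-4)I = [[0, -8], [0, 2]]. Row 1 gives 0·v1 + (-8)·v2 = 0, so take v_1 = [1, 0]^T.
λ = -2: A - (-2)I = [[-2, -8], [0, 0]]. Row 1 gives (-2)·v1 + (-8)·v2 = 0, so take v_2 = [-4, 1]^T.
V = [v_1 v_2] = [[1, -4], [0, 1]] has det V = 1, so V^{-1} = adj(V)/det V = [[1, 4], [0, 1]].
Modal coordinates z(0) = V^{-1} x(0): 1·1 + 4·0 = 1; 0·1 + 1·0 = 0; so z(0) = [1, 0]^T.
x_1(t) = Σ_i (v_i)_1 · z_i(0) · e^{λ_i t} (row 1 of V times the modal terms).
x_1(1.2) = 1·1·e^{-4·1.2} + (-4)·0·e^{-2·1.2} = 1·0.008230 + 0·0.090718 = 0.0082.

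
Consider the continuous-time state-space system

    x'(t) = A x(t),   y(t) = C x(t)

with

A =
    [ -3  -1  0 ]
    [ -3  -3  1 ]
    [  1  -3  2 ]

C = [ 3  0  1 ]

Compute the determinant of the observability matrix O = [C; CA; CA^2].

CA = [[-8, -6, 2]]
CA^2 = [[44, 20, -2]]
Observability matrix O = [C; CA; CA^2] = [[3, 0, 1], [-8, -6, 2], [44, 20, -2]]
Expanding along the first row, det(O) = 3·((-6)·(-2) - 2·20) - 0·((-8)·(-2) - 2·44) + 1·((-8)·20 - (-6)·44) = 3·(-28) - 0·(-72) + 1·104 = 20
Since det(O) ≠ 0, rank(O) = 3 and the system is completely observable.

20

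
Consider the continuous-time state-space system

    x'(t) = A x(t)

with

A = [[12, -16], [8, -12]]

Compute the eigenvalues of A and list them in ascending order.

det(sI - A) = s^2 - (tr A)s + det A, with tr A = 12 + (-12) = 0 and det A = 12·(-12) - (-16)·8 = -144 - (-128) = -16.
So p(s) = det(sI - A) = s^2 - 16.
Factor s^2 - 16: two numbers with sum 0 and product -16 are 4 and -4, so s^2 - 16 = (s - 4)(s + 4).
Hence p(s) = (s - 4) (s + 4), with roots -4, 4.
At least one eigenvalue has non-negative real part, so the system is not asymptotically stable.

-4, 4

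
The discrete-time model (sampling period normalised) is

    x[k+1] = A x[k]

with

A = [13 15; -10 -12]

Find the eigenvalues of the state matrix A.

det(zI - A) = z^2 - (tr A)z + det A, with tr A = 13 + (-12) = 1 and det A = 13·(-12) - 15·(-10) = -156 - (-150) = -6.
So p(z) = det(zI - A) = z^2 - z - 6.
Factor z^2 - z - 6: two numbers with sum 1 and product -6 are 3 and -2, so z^2 - z - 6 = (z - 3)(z + 2).
Hence p(z) = (z - 3) (z + 2), with roots -2, 3.

-2, 3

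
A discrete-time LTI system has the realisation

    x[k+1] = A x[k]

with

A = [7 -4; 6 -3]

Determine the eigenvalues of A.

1, 3

det(zI - A) = z^2 - (tr A)z + det A, with tr A = 7 + (-3) = 4 and det A = 7·(-3) - (-4)·6 = -21 - (-24) = 3.
So p(z) = det(zI - A) = z^2 - 4z + 3.
Factor z^2 - 4z + 3: two numbers with sum 4 and product 3 are 3 and 1, so z^2 - 4z + 3 = (z - 3)(z - 1).
Hence p(z) = (z - 3) (z - 1), with roots 1, 3.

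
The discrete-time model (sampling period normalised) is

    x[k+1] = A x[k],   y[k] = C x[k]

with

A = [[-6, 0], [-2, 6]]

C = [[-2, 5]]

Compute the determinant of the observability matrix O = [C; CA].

-70

CA = [[2, 30]]
Observability matrix O = [C; CA] = [[-2, 5], [2, 30]]
det(O) = (-2)·30 - 5·2 = -60 - 10 = -70
Since det(O) ≠ 0, rank(O) = 2 and the system is completely observable.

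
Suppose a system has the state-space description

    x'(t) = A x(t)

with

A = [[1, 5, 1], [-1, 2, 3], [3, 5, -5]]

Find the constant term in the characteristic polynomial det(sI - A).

16

Expand det(sI - A) for the 3×3 matrix.
p(s) = s^3 + 2s^2 - 26s + 16.
(Check: constant term = det(-A) = (-1)^3 det A = 16; coefficient of s^2 = -tr A = 2.)
The constant term is 16.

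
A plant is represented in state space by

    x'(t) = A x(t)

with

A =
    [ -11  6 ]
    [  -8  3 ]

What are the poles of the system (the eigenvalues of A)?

det(sI - A) = s^2 - (tr A)s + det A, with tr A = (-11) + 3 = -8 and det A = (-11)·3 - 6·(-8) = -33 - (-48) = 15.
So p(s) = det(sI - A) = s^2 + 8s + 15.
Factor s^2 + 8s + 15: two numbers with sum -8 and product 15 are -3 and -5, so s^2 + 8s + 15 = (s + 3)(s + 5).
Hence p(s) = (s + 3) (s + 5), with roots -5, -3.
All eigenvalues have negative real part, so the system is asymptotically stable.

-5, -3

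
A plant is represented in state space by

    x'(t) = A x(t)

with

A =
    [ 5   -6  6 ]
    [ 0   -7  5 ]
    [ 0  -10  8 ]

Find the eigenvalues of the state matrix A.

-2, 3, 5

det(sI - A) = s^3 - (tr A)s^2 + (M11 + M22 + M33)s - det A, where Mii is the 2×2 principal minor of A obtained by deleting row i and column i.
tr A = 5 + (-7) + 8 = 6; M11 = (-7)·8 - 5·(-10) = -56 - (-50) = -6; M22 = 5·8 - 6·0 = 40 - 0 = 40; M33 = 5·(-7) - (-6)·0 = -35 - 0 = -35; sum of minors = -1.
det A = 5·((-7)·8 - 5·(-10)) - (-6)·(0·8 - 5·0) + 6·(0·(-10) - (-7)·0) = 5·(-6) - (-6)·0 + 6·0 = -30.
So p(s) = det(sI - A) = s^3 - 6s^2 - s + 30.
Rational-root test: any integer root divides 30. Testing small divisors, s = -2 works: p(-2) = -8 + (-24) + 2 + 30 = 0, so (s + 2) is a factor.
Dividing, p(s) = (s + 2)(s^2 - 8s + 15).
Factor s^2 - 8s + 15: two numbers with sum 8 and product 15 are 5 and 3, so s^2 - 8s + 15 = (s - 5)(s - 3).
Hence p(s) = (s - 5) (s - 3) (s + 2), with roots -2, 3, 5.
At least one eigenvalue has non-negative real part, so the system is not asymptotically stable.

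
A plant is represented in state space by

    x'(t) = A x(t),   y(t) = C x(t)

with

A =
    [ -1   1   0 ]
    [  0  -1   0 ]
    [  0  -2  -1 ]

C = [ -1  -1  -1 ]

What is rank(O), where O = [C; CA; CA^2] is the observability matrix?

CA = [[1, 2, 1]]
CA^2 = [[-1, -3, -1]]
Observability matrix O = [C; CA; CA^2] = [[-1, -1, -1], [1, 2, 1], [-1, -3, -1]]
The columns c1, c2, c3 of O are linearly dependent: -c1 + c3 = 0 (check each entry), so rank(O) ≤ 2.
The 2×2 minor from rows 1, 2, columns 1, 2 is (-1)·2 - (-1)·1 = -2 - (-1) = -1 ≠ 0, so rank(O) = 2.
rank(O) = 2 < n = 3, so the pair (A, C) is not completely observable.

2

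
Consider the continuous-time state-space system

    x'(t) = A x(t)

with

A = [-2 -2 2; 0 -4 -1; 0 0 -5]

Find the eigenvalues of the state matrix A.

-5, -4, -2

det(sI - A) = s^3 - (tr A)s^2 + (M11 + M22 + M33)s - det A, where Mii is the 2×2 principal minor of A obtained by deleting row i and column i.
tr A = (-2) + (-4) + (-5) = -11; M11 = (-4)·(-5) - (-1)·0 = 20 - 0 = 20; M22 = (-2)·(-5) - 2·0 = 10 - 0 = 10; M33 = (-2)·(-4) - (-2)·0 = 8 - 0 = 8; sum of minors = 38.
det A = (-2)·((-4)·(-5) - (-1)·0) - (-2)·(0·(-5) - (-1)·0) + 2·(0·0 - (-4)·0) = (-2)·20 - (-2)·0 + 2·0 = -40.
So p(s) = det(sI - A) = s^3 + 11s^2 + 38s + 40.
Rational-root test: any integer root divides 40. Testing small divisors, s = -2 works: p(-2) = -8 + 44 + (-76) + 40 = 0, so (s + 2) is a factor.
Dividing, p(s) = (s + 2)(s^2 + 9s + 20).
Factor s^2 + 9s + 20: two numbers with sum -9 and product 20 are -4 and -5, so s^2 + 9s + 20 = (s + 4)(s + 5).
Hence p(s) = (s + 2) (s + 4) (s + 5), with roots -5, -4, -2.
All eigenvalues have negative real part, so the system is asymptotically stable.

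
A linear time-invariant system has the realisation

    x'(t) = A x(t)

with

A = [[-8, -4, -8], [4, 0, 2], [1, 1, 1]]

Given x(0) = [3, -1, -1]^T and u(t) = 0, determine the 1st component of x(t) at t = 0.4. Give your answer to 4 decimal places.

0.6057

det(sI - A) = s^3 - (tr A)s^2 + (M11 + M22 + M33)s - det A, where Mii is the 2×2 principal minor of A obtained by deleting row i and column i.
tr A = (-8) + 0 + 1 = -7; M11 = 0·1 - 2·1 = 0 - 2 = -2; M22 = (-8)·1 - (-8)·1 = -8 - (-8) = 0; M33 = (-8)·0 - (-4)·4 = 0 - (-16) = 16; sum of minors = 14.
det A = (-8)·(0·1 - 2·1) - (-4)·(4·1 - 2·1) + (-8)·(4·1 - 0·1) = (-8)·(-2) - (-4)·2 + (-8)·4 = -8.
So p(s) = det(sI - A) = s^3 + 7s^2 + 14s + 8.
Rational-root test: any integer root divides 8. Testing small divisors, s = -1 works: p(-1) = -1 + 7 + (-14) + 8 = 0, so (s + 1) is a factor.
Dividing, p(s) = (s + 1)(s^2 + 6s + 8).
Factor s^2 + 6s + 8: two numbers with sum -6 and product 8 are -2 and -4, so s^2 + 6s + 8 = (s + 2)(s + 4).
Hence p(s) = (s + 1) (s + 2) (s + 4), with roots -4, -2, -1.
The eigenvalues -4, -2, -1 are distinct and real, so A is diagonalisable and x(t) = e^{At} x(0) = V diag(e^{λ_i t}) V^{-1} x(0), where the columns of V are the eigenvectors.
λ = -4: A - (-4)I = [[-4, -4, -8], [4, 4, 2], [1, 1, 5]]. v must be orthogonal to every row; (row 1) × (row 2) = [24, -24, 0], so take v_1 = [1, -1, 0]^T.
λ = -2: A - (-2)I = [[-6, -4, -8], [4, 2, 2], [1, 1, 3]]. v must be orthogonal to every row; (row 1) × (row 2) = [8, -20, 4], so take v_2 = [2, -5, 1]^T.
λ = -1: A - (-1)I = [[-7, -4, -8], [4, 1, 2], [1, 1, 2]]. v must be orthogonal to every row; (row 1) × (row 2) = [0, -18, 9], so take v_3 = [0, -2, 1]^T.
V = [v_1 v_2 v_3] = [[1, 2, 0], [-1, -5, -2], [0, 1, 1]] has det V = -1, so V^{-1} = adj(V)/det V = [[3, 2, 4], [-1, -1, -2], [1, 1, 3]].
Modal coordinates z(0) = V^{-1} x(0): 3·3 + 2·(-1) + 4·(-1) = 3; (-1)·3 + (-1)·(-1) + (-2)·(-1) = 0; 1·3 + 1·(-1) + 3·(-1) = -1; so z(0) = [3, 0, -1]^T.
x_1(t) = Σ_i (v_i)_1 · z_i(0) · e^{λ_i t} (row 1 of V times the modal terms).
x_1(0.4) = 1·3·e^{-4·0.4} + 2·0·e^{-2·0.4} + 0·(-1)·e^{-1·0.4} = 3·0.201897 + 0·0.449329 + 0·0.670320 = 0.6057.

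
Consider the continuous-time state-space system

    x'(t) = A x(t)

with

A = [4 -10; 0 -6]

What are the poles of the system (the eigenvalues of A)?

det(sI - A) = s^2 - (tr A)s + det A, with tr A = 4 + (-6) = -2 and det A = 4·(-6) - (-10)·0 = -24 - 0 = -24.
So p(s) = det(sI - A) = s^2 + 2s - 24.
Factor s^2 + 2s - 24: two numbers with sum -2 and product -24 are 4 and -6, so s^2 + 2s - 24 = (s - 4)(s + 6).
Hence p(s) = (s - 4) (s + 6), with roots -6, 4.
At least one eigenvalue has non-negative real part, so the system is not asymptotically stable.

-6, 4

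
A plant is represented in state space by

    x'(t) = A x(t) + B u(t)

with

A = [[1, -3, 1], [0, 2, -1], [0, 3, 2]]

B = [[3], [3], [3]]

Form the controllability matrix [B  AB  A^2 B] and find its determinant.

AB = [[-3], [3], [15]]
A^2B = [[3], [-9], [39]]
Controllability matrix C = [B  AB  A^2B] = [[3, -3, 3], [3, 3, -9], [3, 15, 39]]
Expanding along the first row, det(C) = 3·(3·39 - (-9)·15) - (-3)·(3·39 - (-9)·3) + 3·(3·15 - 3·3) = 3·252 - (-3)·144 + 3·36 = 1296
Since det(C) ≠ 0, rank(C) = 3 and the system is completely controllable.

1296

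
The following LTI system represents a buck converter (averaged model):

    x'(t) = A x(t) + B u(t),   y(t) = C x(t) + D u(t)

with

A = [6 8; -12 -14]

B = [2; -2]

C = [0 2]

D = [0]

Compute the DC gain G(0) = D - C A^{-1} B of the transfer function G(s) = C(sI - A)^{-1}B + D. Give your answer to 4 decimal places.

-2.0000

G(0) = C(-A)^{-1}B + D = -C A^{-1} B + D.
det A = 12, so A^{-1} = (1/12)·adj(A) = [[-7/6, -2/3], [1, 1/2]]
A^{-1} B = [-1, 1]^T
C A^{-1} B = 2
G(0) = D - C A^{-1} B = 0 - (2) = -2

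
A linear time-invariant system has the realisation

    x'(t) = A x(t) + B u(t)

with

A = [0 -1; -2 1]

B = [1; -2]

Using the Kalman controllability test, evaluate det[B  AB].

0

AB = [[2], [-4]]
Controllability matrix C = [B  AB] = [[1, 2], [-2, -4]]
det(C) = 1·(-4) - 2·(-2) = -4 - (-4) = 0
Since det(C) = 0, rank(C) < 2 and the system is not completely controllable.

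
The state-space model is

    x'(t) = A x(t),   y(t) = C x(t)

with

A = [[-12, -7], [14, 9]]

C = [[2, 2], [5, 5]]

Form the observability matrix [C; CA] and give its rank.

1

CA = [[4, 4], [10, 10]]
Observability matrix O = [C; CA] = [[2, 2], [5, 5], [4, 4], [10, 10]]
Every row of O is a scalar multiple of row 1 = [2, 2] (multipliers 1, 5/2, 2, 5), so the rows span a one-dimensional space.
O ≠ 0, hence rank(O) = 1.
rank(O) = 1 < n = 2, so the pair (A, C) is not completely observable.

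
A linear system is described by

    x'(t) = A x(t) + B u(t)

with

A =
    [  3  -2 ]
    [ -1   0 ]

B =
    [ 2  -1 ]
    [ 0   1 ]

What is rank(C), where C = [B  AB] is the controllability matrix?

AB = [[6, -5], [-2, 1]]
Controllability matrix C = [B  AB] = [[2, -1, 6, -5], [0, 1, -2, 1]]
Take the 2×2 submatrix of C formed by columns 1, 2: [[2, -1], [0, 1]]. Its determinant is 2·1 - (-1)·0 = 2 - 0 = 2 ≠ 0.
So rank(C) ≥ 2; since C has 2 rows, rank(C) = 2.
rank(C) = 2 = n, so the pair (A, B) is completely controllable.

2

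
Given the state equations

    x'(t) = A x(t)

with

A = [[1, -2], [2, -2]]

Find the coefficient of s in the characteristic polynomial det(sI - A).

For a 2×2 matrix, det(sI - A) = s^2 - (tr A)s + det A.
tr A = -1, det A = 2.
So p(s) = s^2 + s + 2.
The coefficient of s is 1.

1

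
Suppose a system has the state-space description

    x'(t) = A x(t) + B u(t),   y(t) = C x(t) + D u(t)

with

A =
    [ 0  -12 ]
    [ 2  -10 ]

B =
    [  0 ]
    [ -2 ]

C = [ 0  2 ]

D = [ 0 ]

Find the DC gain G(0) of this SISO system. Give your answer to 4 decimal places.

G(0) = C(-A)^{-1}B + D = -C A^{-1} B + D.
det A = 24, so A^{-1} = (1/24)·adj(A) = [[-5/12, 1/2], [-1/12, 0]]
A^{-1} B = [-1, 0]^T
C A^{-1} B = 0
G(0) = D - C A^{-1} B = 0 - (0) = 0

0.0000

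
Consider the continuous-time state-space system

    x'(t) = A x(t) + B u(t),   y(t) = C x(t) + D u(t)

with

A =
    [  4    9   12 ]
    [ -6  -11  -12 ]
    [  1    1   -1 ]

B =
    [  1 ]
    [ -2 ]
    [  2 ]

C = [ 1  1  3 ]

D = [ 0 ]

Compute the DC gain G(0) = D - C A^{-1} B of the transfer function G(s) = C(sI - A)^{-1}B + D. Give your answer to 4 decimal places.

G(0) = C(-A)^{-1}B + D = -C A^{-1} B + D.
det A = -10, so A^{-1} = (1/-10)·adj(A) = [[-23/10, -21/10, -12/5], [9/5, 8/5, 12/5], [-1/2, -1/2, -1]]
A^{-1} B = [-29/10, 17/5, -3/2]^T
C A^{-1} B = -4
G(0) = D - C A^{-1} B = 0 - (-4) = 4

4.0000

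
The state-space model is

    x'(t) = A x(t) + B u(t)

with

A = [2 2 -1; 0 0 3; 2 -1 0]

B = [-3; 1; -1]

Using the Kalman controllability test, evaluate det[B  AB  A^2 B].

392

AB = [[-3], [-3], [-7]]
A^2B = [[-5], [-21], [-3]]
Controllability matrix C = [B  AB  A^2B] = [[-3, -3, -5], [1, -3, -21], [-1, -7, -3]]
Expanding along the first row, det(C) = (-3)·((-3)·(-3) - (-21)·(-7)) - (-3)·(1·(-3) - (-21)·(-1)) + (-5)·(1·(-7) - (-3)·(-1)) = (-3)·(-138) - (-3)·(-24) + (-5)·(-10) = 392
Since det(C) ≠ 0, rank(C) = 3 and the system is completely controllable.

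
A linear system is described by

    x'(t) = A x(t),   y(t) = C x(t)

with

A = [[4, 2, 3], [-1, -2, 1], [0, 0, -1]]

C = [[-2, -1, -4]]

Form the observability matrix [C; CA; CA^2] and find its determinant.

CA = [[-7, -2, -3]]
CA^2 = [[-26, -10, -20]]
Observability matrix O = [C; CA; CA^2] = [[-2, -1, -4], [-7, -2, -3], [-26, -10, -20]]
Expanding along the first row, det(O) = (-2)·((-2)·(-20) - (-3)·(-10)) - (-1)·((-7)·(-20) - (-3)·(-26)) + (-4)·((-7)·(-10) - (-2)·(-26)) = (-2)·10 - (-1)·62 + (-4)·18 = -30
Since det(O) ≠ 0, rank(O) = 3 and the system is completely observable.

-30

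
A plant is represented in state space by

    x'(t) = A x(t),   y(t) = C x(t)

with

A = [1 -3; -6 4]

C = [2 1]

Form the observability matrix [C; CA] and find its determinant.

CA = [[-4, -2]]
Observability matrix O = [C; CA] = [[2, 1], [-4, -2]]
det(O) = 2·(-2) - 1·(-4) = -4 - (-4) = 0
Since det(O) = 0, rank(O) < 2 and the system is not completely observable.

0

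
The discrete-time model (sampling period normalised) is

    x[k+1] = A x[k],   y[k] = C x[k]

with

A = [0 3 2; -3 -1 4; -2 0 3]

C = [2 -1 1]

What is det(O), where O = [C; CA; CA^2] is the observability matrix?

CA = [[1, 7, 3]]
CA^2 = [[-27, -4, 39]]
Observability matrix O = [C; CA; CA^2] = [[2, -1, 1], [1, 7, 3], [-27, -4, 39]]
Expanding along the first row, det(O) = 2·(7·39 - 3·(-4)) - (-1)·(1·39 - 3·(-27)) + 1·(1·(-4) - 7·(-27)) = 2·285 - (-1)·120 + 1·185 = 875
Since det(O) ≠ 0, rank(O) = 3 and the system is completely observable.

875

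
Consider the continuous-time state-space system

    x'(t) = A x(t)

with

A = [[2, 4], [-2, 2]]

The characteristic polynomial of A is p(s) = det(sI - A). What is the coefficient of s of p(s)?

For a 2×2 matrix, det(sI - A) = s^2 - (tr A)s + det A.
tr A = 4, det A = 12.
So p(s) = s^2 - 4s + 12.
The coefficient of s is -4.

-4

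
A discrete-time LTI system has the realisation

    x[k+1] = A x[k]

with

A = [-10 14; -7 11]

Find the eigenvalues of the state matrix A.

-3, 4

det(zI - A) = z^2 - (tr A)z + det A, with tr A = (-10) + 11 = 1 and det A = (-10)·11 - 14·(-7) = -110 - (-98) = -12.
So p(z) = det(zI - A) = z^2 - z - 12.
Factor z^2 - z - 12: two numbers with sum 1 and product -12 are 4 and -3, so z^2 - z - 12 = (z - 4)(z + 3).
Hence p(z) = (z - 4) (z + 3), with roots -3, 4.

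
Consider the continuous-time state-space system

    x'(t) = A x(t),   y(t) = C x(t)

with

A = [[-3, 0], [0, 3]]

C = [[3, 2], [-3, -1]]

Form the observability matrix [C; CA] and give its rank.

CA = [[-9, 6], [9, -3]]
Observability matrix O = [C; CA] = [[3, 2], [-3, -1], [-9, 6], [9, -3]]
Take the 2×2 submatrix of O formed by rows 1, 2: [[3, 2], [-3, -1]]. Its determinant is 3·(-1) - 2·(-3) = -3 - (-6) = 3 ≠ 0.
So rank(O) ≥ 2; since O has 2 columns, rank(O) = 2.
rank(O) = 2 = n, so the pair (A, C) is completely observable.

2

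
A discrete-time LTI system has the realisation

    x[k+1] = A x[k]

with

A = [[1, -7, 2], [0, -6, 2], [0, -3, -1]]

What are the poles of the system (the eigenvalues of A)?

det(zI - A) = z^3 - (tr A)z^2 + (M11 + M22 + M33)z - det A, where Mii is the 2×2 principal minor of A obtained by deleting row i and column i.
tr A = 1 + (-6) + (-1) = -6; M11 = (-6)·(-1) - 2·(-3) = 6 - (-6) = 12; M22 = 1·(-1) - 2·0 = -1 - 0 = -1; M33 = 1·(-6) - (-7)·0 = -6 - 0 = -6; sum of minors = 5.
det A = 1·((-6)·(-1) - 2·(-3)) - (-7)·(0·(-1) - 2·0) + 2·(0·(-3) - (-6)·0) = 1·12 - (-7)·0 + 2·0 = 12.
So p(z) = det(zI - A) = z^3 + 6z^2 + 5z - 12.
Rational-root test: any integer root divides -12. Testing small divisors, z = 1 works: p(1) = 1 + 6 + 5 + (-12) = 0, so (z - 1) is a factor.
Dividing, p(z) = (z - 1)(z^2 + 7z + 12).
Factor z^2 + 7z + 12: two numbers with sum -7 and product 12 are -3 and -4, so z^2 + 7z + 12 = (z + 3)(z + 4).
Hence p(z) = (z - 1) (z + 3) (z + 4), with roots -4, -3, 1.

-4, -3, 1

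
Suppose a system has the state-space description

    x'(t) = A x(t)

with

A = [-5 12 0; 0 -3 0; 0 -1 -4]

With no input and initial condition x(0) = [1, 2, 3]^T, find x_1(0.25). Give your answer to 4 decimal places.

2.5168

det(sI - A) = s^3 - (tr A)s^2 + (M11 + M22 + M33)s - det A, where Mii is the 2×2 principal minor of A obtained by deleting row i and column i.
tr A = (-5) + (-3) + (-4) = -12; M11 = (-3)·(-4) - 0·(-1) = 12 - 0 = 12; M22 = (-5)·(-4) - 0·0 = 20 - 0 = 20; M33 = (-5)·(-3) - 12·0 = 15 - 0 = 15; sum of minors = 47.
det A = (-5)·((-3)·(-4) - 0·(-1)) - 12·(0·(-4) - 0·0) + 0·(0·(-1) - (-3)·0) = (-5)·12 - 12·0 + 0·0 = -60.
So p(s) = det(sI - A) = s^3 + 12s^2 + 47s + 60.
Rational-root test: any integer root divides 60. Testing small divisors, s = -3 works: p(-3) = -27 + 108 + (-141) + 60 = 0, so (s + 3) is a factor.
Dividing, p(s) = (s + 3)(s^2 + 9s + 20).
Factor s^2 + 9s + 20: two numbers with sum -9 and product 20 are -4 and -5, so s^2 + 9s + 20 = (s + 4)(s + 5).
Hence p(s) = (s + 3) (s + 4) (s + 5), with roots -5, -4, -3.
The eigenvalues -5, -4, -3 are distinct and real, so A is diagonalisable and x(t) = e^{At} x(0) = V diag(e^{λ_i t}) V^{-1} x(0), where the columns of V are the eigenvectors.
λ = -5: A - (-5)I = [[0, 12, 0], [0, 2, 0], [0, -1, 1]]. v must be orthogonal to every row; (row 1) × (row 3) = [12, 0, 0], so take v_1 = [1, 0, 0]^T.
λ = -4: A - (-4)I = [[-1, 12, 0], [0, 1, 0], [0, -1, 0]]. v must be orthogonal to every row; (row 1) × (row 2) = [0, 0, -1], so take v_2 = [0, 0, 1]^T.
λ = -3: A - (-3)I = [[-2, 12, 0], [0, 0, 0], [0, -1, -1]]. v must be orthogonal to every row; (row 1) × (row 3) = [-12, -2, 2], so take v_3 = [-6, -1, 1]^T.
V = [v_1 v_2 v_3] = [[1, 0, -6], [0, 0, -1], [0, 1, 1]] has det V = 1, so V^{-1} = adj(V)/det V = [[1, -6, 0], [0, 1, 1], [0, -1, 0]].
Modal coordinates z(0) = V^{-1} x(0): 1·1 + (-6)·2 + 0·3 = -11; 0·1 + 1·2 + 1·3 = 5; 0·1 + (-1)·2 + 0·3 = -2; so z(0) = [-11, 5, -2]^T.
x_1(t) = Σ_i (v_i)_1 · z_i(0) · e^{λ_i t} (row 1 of V times the modal terms).
x_1(0.25) = 1·(-11)·e^{-5·0.25} + 0·5·e^{-4·0.25} + (-6)·(-2)·e^{-3·0.25} = (-11)·0.286505 + 0·0.367879 + 12·0.472367 = 2.5168.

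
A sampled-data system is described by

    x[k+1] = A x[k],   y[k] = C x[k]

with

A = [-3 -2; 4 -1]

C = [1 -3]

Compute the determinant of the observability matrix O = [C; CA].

-44

CA = [[-15, 1]]
Observability matrix O = [C; CA] = [[1, -3], [-15, 1]]
det(O) = 1·1 - (-3)·(-15) = 1 - 45 = -44
Since det(O) ≠ 0, rank(O) = 2 and the system is completely observable.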